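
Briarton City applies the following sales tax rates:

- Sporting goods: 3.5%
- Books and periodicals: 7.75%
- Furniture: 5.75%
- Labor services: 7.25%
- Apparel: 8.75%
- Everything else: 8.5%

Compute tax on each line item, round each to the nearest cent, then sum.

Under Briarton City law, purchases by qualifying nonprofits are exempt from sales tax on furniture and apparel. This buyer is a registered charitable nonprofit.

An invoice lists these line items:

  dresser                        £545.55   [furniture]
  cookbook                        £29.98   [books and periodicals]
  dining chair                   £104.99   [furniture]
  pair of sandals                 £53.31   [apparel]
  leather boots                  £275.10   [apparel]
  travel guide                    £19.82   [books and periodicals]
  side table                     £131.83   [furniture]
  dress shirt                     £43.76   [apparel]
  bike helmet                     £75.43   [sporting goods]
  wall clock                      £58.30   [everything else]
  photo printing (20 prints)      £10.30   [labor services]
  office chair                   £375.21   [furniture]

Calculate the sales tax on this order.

£12.21

Dresser £545.55: furniture, buyer-exempt → 0% → £0.00
Cookbook £29.98: books and periodicals → 7.75% → £2.32
Dining chair £104.99: furniture, buyer-exempt → 0% → £0.00
Pair of sandals £53.31: apparel, buyer-exempt → 0% → £0.00
Leather boots £275.10: apparel, buyer-exempt → 0% → £0.00
Travel guide £19.82: books and periodicals → 7.75% → £1.54
Side table £131.83: furniture, buyer-exempt → 0% → £0.00
Dress shirt £43.76: apparel, buyer-exempt → 0% → £0.00
Bike helmet £75.43: sporting goods → 3.5% → £2.64
Wall clock £58.30: everything else → 8.5% → £4.96
Photo printing (20 prints) £10.30: labor services → 7.25% → £0.75
Office chair £375.21: furniture, buyer-exempt → 0% → £0.00
Total tax = £2.32 + £1.54 + £2.64 + £4.96 + £0.75 = £12.21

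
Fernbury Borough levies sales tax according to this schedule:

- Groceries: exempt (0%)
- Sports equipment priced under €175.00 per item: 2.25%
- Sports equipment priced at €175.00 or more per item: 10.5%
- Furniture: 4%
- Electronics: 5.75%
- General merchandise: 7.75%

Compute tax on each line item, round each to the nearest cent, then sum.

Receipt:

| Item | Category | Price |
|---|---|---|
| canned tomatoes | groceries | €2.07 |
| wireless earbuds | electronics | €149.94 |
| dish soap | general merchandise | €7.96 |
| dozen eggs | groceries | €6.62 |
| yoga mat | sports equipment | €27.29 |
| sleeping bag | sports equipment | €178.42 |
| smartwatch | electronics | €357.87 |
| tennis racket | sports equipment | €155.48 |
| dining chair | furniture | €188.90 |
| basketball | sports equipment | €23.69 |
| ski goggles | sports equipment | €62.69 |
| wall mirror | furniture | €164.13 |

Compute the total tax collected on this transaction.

€68.73

Canned tomatoes €2.07: groceries → 0% → €0.00
Wireless earbuds €149.94: electronics → 5.75% → €8.62
Dish soap €7.96: general merchandise → 7.75% → €0.62
Dozen eggs €6.62: groceries → 0% → €0.00
Yoga mat €27.29: sports equipment, under €175.00 → 2.25% → €0.61
Sleeping bag €178.42: sports equipment, €175.00 or more → 10.5% → €18.73
Smartwatch €357.87: electronics → 5.75% → €20.58
Tennis racket €155.48: sports equipment, under €175.00 → 2.25% → €3.50
Dining chair €188.90: furniture → 4% → €7.56
Basketball €23.69: sports equipment, under €175.00 → 2.25% → €0.53
Ski goggles €62.69: sports equipment, under €175.00 → 2.25% → €1.41
Wall mirror €164.13: furniture → 4% → €6.57
Total tax = €8.62 + €0.62 + €0.61 + €18.73 + €20.58 + €3.50 + €7.56 + €0.53 + €1.41 + €6.57 = €68.73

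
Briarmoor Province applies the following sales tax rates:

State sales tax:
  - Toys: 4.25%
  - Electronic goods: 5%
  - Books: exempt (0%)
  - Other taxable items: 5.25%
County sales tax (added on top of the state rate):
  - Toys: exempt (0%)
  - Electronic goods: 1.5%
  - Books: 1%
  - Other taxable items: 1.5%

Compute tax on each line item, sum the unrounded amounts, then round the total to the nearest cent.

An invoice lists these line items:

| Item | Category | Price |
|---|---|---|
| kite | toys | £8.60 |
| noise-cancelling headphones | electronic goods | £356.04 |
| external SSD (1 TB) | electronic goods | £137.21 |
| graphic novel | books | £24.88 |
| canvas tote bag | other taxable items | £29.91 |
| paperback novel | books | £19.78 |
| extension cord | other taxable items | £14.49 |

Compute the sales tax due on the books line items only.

Graphic novel £24.88: books → 0% + 1% county = 1% → £0.2488
Paperback novel £19.78: books → 0% + 1% county = 1% → £0.1978
Tax on books: unrounded sum = £0.4466 → £0.45

£0.45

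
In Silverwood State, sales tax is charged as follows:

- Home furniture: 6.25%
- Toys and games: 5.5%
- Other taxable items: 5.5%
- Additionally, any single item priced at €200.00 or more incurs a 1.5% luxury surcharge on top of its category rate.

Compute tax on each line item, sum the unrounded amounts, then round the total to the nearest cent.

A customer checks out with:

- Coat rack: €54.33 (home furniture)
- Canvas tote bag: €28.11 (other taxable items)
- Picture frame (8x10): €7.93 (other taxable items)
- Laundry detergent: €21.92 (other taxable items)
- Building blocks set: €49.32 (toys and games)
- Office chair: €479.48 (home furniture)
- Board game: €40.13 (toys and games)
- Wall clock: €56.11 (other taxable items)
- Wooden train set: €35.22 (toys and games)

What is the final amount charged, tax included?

Coat rack €54.33: home furniture → 6.25% → €3.395625
Canvas tote bag €28.11: other taxable items → 5.5% → €1.54605
Picture frame (8x10) €7.93: other taxable items → 5.5% → €0.43615
Laundry detergent €21.92: other taxable items → 5.5% → €1.2056
Building blocks set €49.32: toys and games → 5.5% → €2.7126
Office chair €479.48: home furniture → 6.25% + 1.5% surcharge = 7.75% → €37.1597
Board game €40.13: toys and games → 5.5% → €2.20715
Wall clock €56.11: other taxable items → 5.5% → €3.08605
Wooden train set €35.22: toys and games → 5.5% → €1.9371
Subtotal = €772.55; unrounded tax = €53.686025 → €53.69; total due = €826.24

€826.24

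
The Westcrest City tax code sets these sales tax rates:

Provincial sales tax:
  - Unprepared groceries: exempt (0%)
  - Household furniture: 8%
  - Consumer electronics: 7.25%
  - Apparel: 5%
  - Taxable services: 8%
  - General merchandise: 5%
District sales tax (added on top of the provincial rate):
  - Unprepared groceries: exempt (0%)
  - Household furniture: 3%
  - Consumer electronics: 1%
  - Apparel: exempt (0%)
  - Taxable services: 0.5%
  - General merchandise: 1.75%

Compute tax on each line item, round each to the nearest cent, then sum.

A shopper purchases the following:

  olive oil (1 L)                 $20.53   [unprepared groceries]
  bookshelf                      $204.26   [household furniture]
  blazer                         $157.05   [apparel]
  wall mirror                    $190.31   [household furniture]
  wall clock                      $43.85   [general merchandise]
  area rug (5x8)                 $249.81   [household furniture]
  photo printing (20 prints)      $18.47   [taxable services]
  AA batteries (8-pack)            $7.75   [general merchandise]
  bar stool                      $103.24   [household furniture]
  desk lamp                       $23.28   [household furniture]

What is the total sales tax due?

Olive oil (1 L) $20.53: unprepared groceries → 0% + 0% district = 0% → $0.00
Bookshelf $204.26: household furniture → 8% + 3% district = 11% → $22.47
Blazer $157.05: apparel → 5% + 0% district = 5% → $7.85
Wall mirror $190.31: household furniture → 8% + 3% district = 11% → $20.93
Wall clock $43.85: general merchandise → 5% + 1.75% district = 6.75% → $2.96
Area rug (5x8) $249.81: household furniture → 8% + 3% district = 11% → $27.48
Photo printing (20 prints) $18.47: taxable services → 8% + 0.5% district = 8.5% → $1.57
AA batteries (8-pack) $7.75: general merchandise → 5% + 1.75% district = 6.75% → $0.52
Bar stool $103.24: household furniture → 8% + 3% district = 11% → $11.36
Desk lamp $23.28: household furniture → 8% + 3% district = 11% → $2.56
Total tax = $22.47 + $7.85 + $20.93 + $2.96 + $27.48 + $1.57 + $0.52 + $11.36 + $2.56 = $97.70

$97.70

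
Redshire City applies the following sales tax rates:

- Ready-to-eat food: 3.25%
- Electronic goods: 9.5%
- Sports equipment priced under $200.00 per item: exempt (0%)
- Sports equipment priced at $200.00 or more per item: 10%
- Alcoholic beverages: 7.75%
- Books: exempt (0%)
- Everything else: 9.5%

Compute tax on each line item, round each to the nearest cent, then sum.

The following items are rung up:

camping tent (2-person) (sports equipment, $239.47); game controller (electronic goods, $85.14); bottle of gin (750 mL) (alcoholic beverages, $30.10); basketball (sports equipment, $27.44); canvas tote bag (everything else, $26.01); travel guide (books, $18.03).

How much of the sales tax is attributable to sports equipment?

$23.95

Camping tent (2-person) $239.47: sports equipment, $200.00 or more → 10% → $23.95
Basketball $27.44: sports equipment, under $200.00 → 0% → $0.00
Tax on sports equipment = $23.95 + $0.00 = $23.95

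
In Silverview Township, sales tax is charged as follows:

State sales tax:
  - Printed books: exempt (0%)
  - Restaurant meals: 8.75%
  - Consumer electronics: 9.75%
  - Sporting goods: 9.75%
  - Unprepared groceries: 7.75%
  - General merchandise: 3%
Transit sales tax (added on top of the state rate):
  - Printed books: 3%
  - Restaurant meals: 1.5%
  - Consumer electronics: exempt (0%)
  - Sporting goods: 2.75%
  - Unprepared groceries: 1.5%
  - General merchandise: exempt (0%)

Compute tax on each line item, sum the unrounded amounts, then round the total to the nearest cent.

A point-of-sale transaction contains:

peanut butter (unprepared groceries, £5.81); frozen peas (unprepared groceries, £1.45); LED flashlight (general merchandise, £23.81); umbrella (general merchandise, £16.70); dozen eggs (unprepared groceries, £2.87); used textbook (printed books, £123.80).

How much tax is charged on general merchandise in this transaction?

LED flashlight £23.81: general merchandise → 3% + 0% transit = 3% → £0.7143
Umbrella £16.70: general merchandise → 3% + 0% transit = 3% → £0.501
Tax on general merchandise: unrounded sum = £1.2153 → £1.22

£1.22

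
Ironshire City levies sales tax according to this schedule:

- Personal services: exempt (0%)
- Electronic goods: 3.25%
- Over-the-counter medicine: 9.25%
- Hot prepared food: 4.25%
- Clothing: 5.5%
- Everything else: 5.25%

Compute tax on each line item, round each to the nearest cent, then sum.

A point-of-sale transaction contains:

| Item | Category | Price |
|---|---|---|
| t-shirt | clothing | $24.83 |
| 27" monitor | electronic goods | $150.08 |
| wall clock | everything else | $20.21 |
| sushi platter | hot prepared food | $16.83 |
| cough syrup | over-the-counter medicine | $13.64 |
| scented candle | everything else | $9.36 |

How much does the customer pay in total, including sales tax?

$244.73

T-shirt $24.83: clothing → 5.5% → $1.37
27" monitor $150.08: electronic goods → 3.25% → $4.88
Wall clock $20.21: everything else → 5.25% → $1.06
Sushi platter $16.83: hot prepared food → 4.25% → $0.72
Cough syrup $13.64: over-the-counter medicine → 9.25% → $1.26
Scented candle $9.36: everything else → 5.25% → $0.49
Subtotal = $234.95; tax = $9.78; total due = $244.73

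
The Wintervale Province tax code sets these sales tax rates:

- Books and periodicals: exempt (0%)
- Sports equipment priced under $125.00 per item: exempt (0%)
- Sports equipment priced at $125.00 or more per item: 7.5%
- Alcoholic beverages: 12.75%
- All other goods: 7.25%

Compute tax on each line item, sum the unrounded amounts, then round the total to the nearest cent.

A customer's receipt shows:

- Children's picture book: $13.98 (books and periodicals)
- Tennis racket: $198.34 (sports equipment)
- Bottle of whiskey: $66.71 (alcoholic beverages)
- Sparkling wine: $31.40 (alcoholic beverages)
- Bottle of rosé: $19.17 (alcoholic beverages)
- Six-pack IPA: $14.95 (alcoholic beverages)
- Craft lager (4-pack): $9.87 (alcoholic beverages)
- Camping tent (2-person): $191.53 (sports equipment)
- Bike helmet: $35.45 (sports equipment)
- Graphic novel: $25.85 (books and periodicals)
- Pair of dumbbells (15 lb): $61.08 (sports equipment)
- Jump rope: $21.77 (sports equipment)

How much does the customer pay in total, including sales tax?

Children's picture book $13.98: books and periodicals → 0% → $0.00
Tennis racket $198.34: sports equipment, $125.00 or more → 7.5% → $14.8755
Bottle of whiskey $66.71: alcoholic beverages → 12.75% → $8.505525
Sparkling wine $31.40: alcoholic beverages → 12.75% → $4.0035
Bottle of rosé $19.17: alcoholic beverages → 12.75% → $2.444175
Six-pack IPA $14.95: alcoholic beverages → 12.75% → $1.906125
Craft lager (4-pack) $9.87: alcoholic beverages → 12.75% → $1.258425
Camping tent (2-person) $191.53: sports equipment, $125.00 or more → 7.5% → $14.36475
Bike helmet $35.45: sports equipment, under $125.00 → 0% → $0.00
Graphic novel $25.85: books and periodicals → 0% → $0.00
Pair of dumbbells (15 lb) $61.08: sports equipment, under $125.00 → 0% → $0.00
Jump rope $21.77: sports equipment, under $125.00 → 0% → $0.00
Subtotal = $690.10; unrounded tax = $47.358 → $47.36; total due = $737.46

$737.46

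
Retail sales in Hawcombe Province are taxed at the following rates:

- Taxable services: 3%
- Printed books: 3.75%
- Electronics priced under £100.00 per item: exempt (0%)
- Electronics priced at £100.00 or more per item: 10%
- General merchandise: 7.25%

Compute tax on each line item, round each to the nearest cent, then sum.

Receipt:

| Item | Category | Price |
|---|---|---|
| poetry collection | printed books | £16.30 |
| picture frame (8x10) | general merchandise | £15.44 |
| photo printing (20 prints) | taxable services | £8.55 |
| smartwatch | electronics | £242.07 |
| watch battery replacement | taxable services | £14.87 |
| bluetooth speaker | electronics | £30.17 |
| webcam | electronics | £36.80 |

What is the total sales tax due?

£26.65

Poetry collection £16.30: printed books → 3.75% → £0.61
Picture frame (8x10) £15.44: general merchandise → 7.25% → £1.12
Photo printing (20 prints) £8.55: taxable services → 3% → £0.26
Smartwatch £242.07: electronics, £100.00 or more → 10% → £24.21
Watch battery replacement £14.87: taxable services → 3% → £0.45
Bluetooth speaker £30.17: electronics, under £100.00 → 0% → £0.00
Webcam £36.80: electronics, under £100.00 → 0% → £0.00
Total tax = £0.61 + £1.12 + £0.26 + £24.21 + £0.45 = £26.65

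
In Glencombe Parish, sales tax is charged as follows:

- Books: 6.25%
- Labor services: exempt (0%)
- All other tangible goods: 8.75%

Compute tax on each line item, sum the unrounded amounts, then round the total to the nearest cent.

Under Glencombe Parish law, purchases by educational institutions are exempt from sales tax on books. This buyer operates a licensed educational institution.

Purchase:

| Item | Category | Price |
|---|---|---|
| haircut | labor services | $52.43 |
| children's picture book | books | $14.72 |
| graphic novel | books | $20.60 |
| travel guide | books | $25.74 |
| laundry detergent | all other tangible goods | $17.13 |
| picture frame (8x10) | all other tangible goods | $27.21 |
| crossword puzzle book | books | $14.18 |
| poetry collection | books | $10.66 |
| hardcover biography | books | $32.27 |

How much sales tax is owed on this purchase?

Haircut $52.43: labor services → 0% → $0.00
Children's picture book $14.72: books, buyer-exempt → 0% → $0.00
Graphic novel $20.60: books, buyer-exempt → 0% → $0.00
Travel guide $25.74: books, buyer-exempt → 0% → $0.00
Laundry detergent $17.13: all other tangible goods → 8.75% → $1.498875
Picture frame (8x10) $27.21: all other tangible goods → 8.75% → $2.380875
Crossword puzzle book $14.18: books, buyer-exempt → 0% → $0.00
Poetry collection $10.66: books, buyer-exempt → 0% → $0.00
Hardcover biography $32.27: books, buyer-exempt → 0% → $0.00
Unrounded tax sum = $3.87975 → $3.88

$3.88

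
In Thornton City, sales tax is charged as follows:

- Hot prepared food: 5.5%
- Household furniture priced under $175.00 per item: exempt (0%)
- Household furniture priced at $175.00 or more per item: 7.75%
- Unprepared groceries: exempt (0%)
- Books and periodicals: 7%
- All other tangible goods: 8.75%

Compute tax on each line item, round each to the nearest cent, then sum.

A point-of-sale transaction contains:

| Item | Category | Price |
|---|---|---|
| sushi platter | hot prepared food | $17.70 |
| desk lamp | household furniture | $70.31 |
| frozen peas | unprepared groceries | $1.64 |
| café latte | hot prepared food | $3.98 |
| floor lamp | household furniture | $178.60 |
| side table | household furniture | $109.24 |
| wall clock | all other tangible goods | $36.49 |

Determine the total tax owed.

Sushi platter $17.70: hot prepared food → 5.5% → $0.97
Desk lamp $70.31: household furniture, under $175.00 → 0% → $0.00
Frozen peas $1.64: unprepared groceries → 0% → $0.00
Café latte $3.98: hot prepared food → 5.5% → $0.22
Floor lamp $178.60: household furniture, $175.00 or more → 7.75% → $13.84
Side table $109.24: household furniture, under $175.00 → 0% → $0.00
Wall clock $36.49: all other tangible goods → 8.75% → $3.19
Total tax = $0.97 + $0.22 + $13.84 + $3.19 = $18.22

$18.22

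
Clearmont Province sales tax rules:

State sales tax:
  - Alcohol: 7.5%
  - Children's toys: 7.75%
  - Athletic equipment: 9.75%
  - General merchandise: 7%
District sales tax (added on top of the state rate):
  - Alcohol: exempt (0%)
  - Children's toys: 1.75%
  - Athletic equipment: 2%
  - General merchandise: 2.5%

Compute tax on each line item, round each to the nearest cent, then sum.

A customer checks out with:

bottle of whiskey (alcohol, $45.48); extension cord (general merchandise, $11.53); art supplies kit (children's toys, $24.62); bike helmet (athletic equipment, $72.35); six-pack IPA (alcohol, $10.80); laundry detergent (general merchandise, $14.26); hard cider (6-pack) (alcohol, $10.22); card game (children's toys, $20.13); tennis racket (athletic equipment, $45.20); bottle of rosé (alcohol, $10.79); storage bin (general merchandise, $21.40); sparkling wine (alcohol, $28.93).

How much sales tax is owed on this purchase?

$30.51

Bottle of whiskey $45.48: alcohol → 7.5% + 0% district = 7.5% → $3.41
Extension cord $11.53: general merchandise → 7% + 2.5% district = 9.5% → $1.10
Art supplies kit $24.62: children's toys → 7.75% + 1.75% district = 9.5% → $2.34
Bike helmet $72.35: athletic equipment → 9.75% + 2% district = 11.75% → $8.50
Six-pack IPA $10.80: alcohol → 7.5% + 0% district = 7.5% → $0.81
Laundry detergent $14.26: general merchandise → 7% + 2.5% district = 9.5% → $1.35
Hard cider (6-pack) $10.22: alcohol → 7.5% + 0% district = 7.5% → $0.77
Card game $20.13: children's toys → 7.75% + 1.75% district = 9.5% → $1.91
Tennis racket $45.20: athletic equipment → 9.75% + 2% district = 11.75% → $5.31
Bottle of rosé $10.79: alcohol → 7.5% + 0% district = 7.5% → $0.81
Storage bin $21.40: general merchandise → 7% + 2.5% district = 9.5% → $2.03
Sparkling wine $28.93: alcohol → 7.5% + 0% district = 7.5% → $2.17
Total tax = $3.41 + $1.10 + $2.34 + $8.50 + $0.81 + $1.35 + $0.77 + $1.91 + $5.31 + $0.81 + $2.03 + $2.17 = $30.51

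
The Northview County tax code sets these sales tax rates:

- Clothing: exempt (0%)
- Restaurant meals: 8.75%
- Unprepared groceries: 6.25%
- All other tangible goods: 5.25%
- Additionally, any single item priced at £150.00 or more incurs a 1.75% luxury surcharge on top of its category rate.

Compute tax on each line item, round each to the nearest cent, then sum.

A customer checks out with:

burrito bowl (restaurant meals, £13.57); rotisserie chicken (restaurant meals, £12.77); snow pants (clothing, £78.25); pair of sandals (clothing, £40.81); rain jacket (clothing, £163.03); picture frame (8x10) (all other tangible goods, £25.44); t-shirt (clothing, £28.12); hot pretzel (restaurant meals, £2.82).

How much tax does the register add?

Burrito bowl £13.57: restaurant meals → 8.75% → £1.19
Rotisserie chicken £12.77: restaurant meals → 8.75% → £1.12
Snow pants £78.25: clothing → 0% → £0.00
Pair of sandals £40.81: clothing → 0% → £0.00
Rain jacket £163.03: clothing → 0% + 1.75% surcharge = 1.75% → £2.85
Picture frame (8x10) £25.44: all other tangible goods → 5.25% → £1.34
T-shirt £28.12: clothing → 0% → £0.00
Hot pretzel £2.82: restaurant meals → 8.75% → £0.25
Total tax = £1.19 + £1.12 + £2.85 + £1.34 + £0.25 = £6.75

£6.75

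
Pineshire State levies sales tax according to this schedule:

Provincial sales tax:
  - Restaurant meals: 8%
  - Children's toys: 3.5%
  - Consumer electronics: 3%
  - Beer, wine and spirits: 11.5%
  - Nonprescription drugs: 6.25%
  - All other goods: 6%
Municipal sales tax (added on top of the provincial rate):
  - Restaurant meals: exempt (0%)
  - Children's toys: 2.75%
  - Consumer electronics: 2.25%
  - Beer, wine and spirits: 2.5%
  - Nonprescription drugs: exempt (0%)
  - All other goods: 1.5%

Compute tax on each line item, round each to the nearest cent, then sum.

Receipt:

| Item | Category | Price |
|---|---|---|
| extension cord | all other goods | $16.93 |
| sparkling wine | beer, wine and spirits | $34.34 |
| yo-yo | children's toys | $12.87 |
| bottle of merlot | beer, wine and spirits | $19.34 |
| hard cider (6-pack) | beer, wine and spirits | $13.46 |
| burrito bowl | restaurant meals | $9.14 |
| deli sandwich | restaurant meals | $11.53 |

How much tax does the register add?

$13.12

Extension cord $16.93: all other goods → 6% + 1.5% municipal = 7.5% → $1.27
Sparkling wine $34.34: beer, wine and spirits → 11.5% + 2.5% municipal = 14% → $4.81
Yo-yo $12.87: children's toys → 3.5% + 2.75% municipal = 6.25% → $0.80
Bottle of merlot $19.34: beer, wine and spirits → 11.5% + 2.5% municipal = 14% → $2.71
Hard cider (6-pack) $13.46: beer, wine and spirits → 11.5% + 2.5% municipal = 14% → $1.88
Burrito bowl $9.14: restaurant meals → 8% + 0% municipal = 8% → $0.73
Deli sandwich $11.53: restaurant meals → 8% + 0% municipal = 8% → $0.92
Total tax = $1.27 + $4.81 + $0.80 + $2.71 + $1.88 + $0.73 + $0.92 = $13.12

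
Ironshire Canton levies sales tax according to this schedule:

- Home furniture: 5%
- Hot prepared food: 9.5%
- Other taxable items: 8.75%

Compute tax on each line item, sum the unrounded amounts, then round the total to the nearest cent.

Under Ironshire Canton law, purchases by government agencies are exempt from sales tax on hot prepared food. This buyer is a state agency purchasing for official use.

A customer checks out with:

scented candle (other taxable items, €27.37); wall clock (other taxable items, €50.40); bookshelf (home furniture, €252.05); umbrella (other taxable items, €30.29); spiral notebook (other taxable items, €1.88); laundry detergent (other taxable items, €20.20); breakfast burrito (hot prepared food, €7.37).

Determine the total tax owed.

Scented candle €27.37: other taxable items → 8.75% → €2.394875
Wall clock €50.40: other taxable items → 8.75% → €4.41
Bookshelf €252.05: home furniture → 5% → €12.6025
Umbrella €30.29: other taxable items → 8.75% → €2.650375
Spiral notebook €1.88: other taxable items → 8.75% → €0.1645
Laundry detergent €20.20: other taxable items → 8.75% → €1.7675
Breakfast burrito €7.37: hot prepared food, buyer-exempt → 0% → €0.00
Unrounded tax sum = €23.98975 → €23.99

€23.99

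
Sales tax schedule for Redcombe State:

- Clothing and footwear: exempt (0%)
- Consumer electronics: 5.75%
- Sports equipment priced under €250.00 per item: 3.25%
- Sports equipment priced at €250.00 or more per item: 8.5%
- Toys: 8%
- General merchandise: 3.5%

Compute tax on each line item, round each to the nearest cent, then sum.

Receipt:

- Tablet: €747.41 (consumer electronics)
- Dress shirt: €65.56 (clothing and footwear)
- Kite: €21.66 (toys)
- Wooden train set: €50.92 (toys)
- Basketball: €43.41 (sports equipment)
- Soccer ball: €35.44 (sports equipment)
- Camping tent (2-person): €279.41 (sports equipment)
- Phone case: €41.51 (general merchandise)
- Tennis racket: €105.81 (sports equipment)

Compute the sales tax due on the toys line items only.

Kite €21.66: toys → 8% → €1.73
Wooden train set €50.92: toys → 8% → €4.07
Tax on toys = €1.73 + €4.07 = €5.80

€5.80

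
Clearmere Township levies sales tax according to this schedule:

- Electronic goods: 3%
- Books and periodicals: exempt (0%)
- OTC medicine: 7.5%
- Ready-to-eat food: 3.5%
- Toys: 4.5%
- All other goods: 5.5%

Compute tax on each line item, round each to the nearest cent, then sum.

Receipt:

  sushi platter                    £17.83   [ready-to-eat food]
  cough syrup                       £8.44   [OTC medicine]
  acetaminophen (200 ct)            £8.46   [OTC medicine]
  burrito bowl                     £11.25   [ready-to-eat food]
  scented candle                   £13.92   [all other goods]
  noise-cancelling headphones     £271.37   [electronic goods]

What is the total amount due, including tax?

Sushi platter £17.83: ready-to-eat food → 3.5% → £0.62
Cough syrup £8.44: OTC medicine → 7.5% → £0.63
Acetaminophen (200 ct) £8.46: OTC medicine → 7.5% → £0.63
Burrito bowl £11.25: ready-to-eat food → 3.5% → £0.39
Scented candle £13.92: all other goods → 5.5% → £0.77
Noise-cancelling headphones £271.37: electronic goods → 3% → £8.14
Subtotal = £331.27; tax = £11.18; total due = £342.45

£342.45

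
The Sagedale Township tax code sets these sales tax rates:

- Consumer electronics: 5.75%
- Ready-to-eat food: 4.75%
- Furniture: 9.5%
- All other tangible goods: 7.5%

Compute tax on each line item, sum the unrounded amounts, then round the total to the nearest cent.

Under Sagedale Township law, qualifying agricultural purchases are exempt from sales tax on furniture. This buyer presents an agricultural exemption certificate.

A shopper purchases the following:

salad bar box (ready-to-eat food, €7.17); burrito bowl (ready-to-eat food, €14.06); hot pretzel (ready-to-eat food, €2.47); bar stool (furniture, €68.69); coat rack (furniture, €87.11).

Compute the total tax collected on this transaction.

Salad bar box €7.17: ready-to-eat food → 4.75% → €0.340575
Burrito bowl €14.06: ready-to-eat food → 4.75% → €0.66785
Hot pretzel €2.47: ready-to-eat food → 4.75% → €0.117325
Bar stool €68.69: furniture, buyer-exempt → 0% → €0.00
Coat rack €87.11: furniture, buyer-exempt → 0% → €0.00
Unrounded tax sum = €1.12575 → €1.13

€1.13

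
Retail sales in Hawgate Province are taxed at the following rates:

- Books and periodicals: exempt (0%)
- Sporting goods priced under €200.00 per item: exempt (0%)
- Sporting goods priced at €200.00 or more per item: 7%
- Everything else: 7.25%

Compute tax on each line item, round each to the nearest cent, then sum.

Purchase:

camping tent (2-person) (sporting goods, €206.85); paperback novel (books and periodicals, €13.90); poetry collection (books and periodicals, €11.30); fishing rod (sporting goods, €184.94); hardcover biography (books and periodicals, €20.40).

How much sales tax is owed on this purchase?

Camping tent (2-person) €206.85: sporting goods, €200.00 or more → 7% → €14.48
Paperback novel €13.90: books and periodicals → 0% → €0.00
Poetry collection €11.30: books and periodicals → 0% → €0.00
Fishing rod €184.94: sporting goods, under €200.00 → 0% → €0.00
Hardcover biography €20.40: books and periodicals → 0% → €0.00
Total tax = €14.48

€14.48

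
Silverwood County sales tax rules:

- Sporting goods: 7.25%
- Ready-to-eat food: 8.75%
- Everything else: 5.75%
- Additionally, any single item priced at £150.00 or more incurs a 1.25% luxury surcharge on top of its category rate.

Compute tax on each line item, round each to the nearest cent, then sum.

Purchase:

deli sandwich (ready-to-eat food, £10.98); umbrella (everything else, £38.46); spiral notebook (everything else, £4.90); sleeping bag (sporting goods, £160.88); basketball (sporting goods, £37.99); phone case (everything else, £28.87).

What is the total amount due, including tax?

£303.61

Deli sandwich £10.98: ready-to-eat food → 8.75% → £0.96
Umbrella £38.46: everything else → 5.75% → £2.21
Spiral notebook £4.90: everything else → 5.75% → £0.28
Sleeping bag £160.88: sporting goods → 7.25% + 1.25% surcharge = 8.5% → £13.67
Basketball £37.99: sporting goods → 7.25% → £2.75
Phone case £28.87: everything else → 5.75% → £1.66
Subtotal = £282.08; tax = £21.53; total due = £303.61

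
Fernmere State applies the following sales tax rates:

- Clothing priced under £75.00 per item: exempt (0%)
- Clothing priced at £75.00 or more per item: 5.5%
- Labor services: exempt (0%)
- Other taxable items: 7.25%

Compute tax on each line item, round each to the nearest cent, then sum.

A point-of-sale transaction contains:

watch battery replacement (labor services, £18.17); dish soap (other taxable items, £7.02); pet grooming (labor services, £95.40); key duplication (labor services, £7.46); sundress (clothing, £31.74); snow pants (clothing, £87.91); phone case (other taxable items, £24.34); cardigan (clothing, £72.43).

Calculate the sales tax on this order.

Watch battery replacement £18.17: labor services → 0% → £0.00
Dish soap £7.02: other taxable items → 7.25% → £0.51
Pet grooming £95.40: labor services → 0% → £0.00
Key duplication £7.46: labor services → 0% → £0.00
Sundress £31.74: clothing, under £75.00 → 0% → £0.00
Snow pants £87.91: clothing, £75.00 or more → 5.5% → £4.84
Phone case £24.34: other taxable items → 7.25% → £1.76
Cardigan £72.43: clothing, under £75.00 → 0% → £0.00
Total tax = £0.51 + £4.84 + £1.76 = £7.11

£7.11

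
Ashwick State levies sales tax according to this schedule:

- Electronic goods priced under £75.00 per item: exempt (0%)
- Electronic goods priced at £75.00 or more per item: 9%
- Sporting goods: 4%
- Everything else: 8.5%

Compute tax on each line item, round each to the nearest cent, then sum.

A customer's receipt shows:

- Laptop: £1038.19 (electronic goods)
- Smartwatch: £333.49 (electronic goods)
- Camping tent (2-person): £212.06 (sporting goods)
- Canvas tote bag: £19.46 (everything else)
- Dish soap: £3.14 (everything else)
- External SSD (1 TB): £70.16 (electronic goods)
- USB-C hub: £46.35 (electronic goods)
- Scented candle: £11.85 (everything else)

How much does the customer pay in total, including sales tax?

£1869.56

Laptop £1038.19: electronic goods, £75.00 or more → 9% → £93.44
Smartwatch £333.49: electronic goods, £75.00 or more → 9% → £30.01
Camping tent (2-person) £212.06: sporting goods → 4% → £8.48
Canvas tote bag £19.46: everything else → 8.5% → £1.65
Dish soap £3.14: everything else → 8.5% → £0.27
External SSD (1 TB) £70.16: electronic goods, under £75.00 → 0% → £0.00
USB-C hub £46.35: electronic goods, under £75.00 → 0% → £0.00
Scented candle £11.85: everything else → 8.5% → £1.01
Subtotal = £1734.70; tax = £134.86; total due = £1869.56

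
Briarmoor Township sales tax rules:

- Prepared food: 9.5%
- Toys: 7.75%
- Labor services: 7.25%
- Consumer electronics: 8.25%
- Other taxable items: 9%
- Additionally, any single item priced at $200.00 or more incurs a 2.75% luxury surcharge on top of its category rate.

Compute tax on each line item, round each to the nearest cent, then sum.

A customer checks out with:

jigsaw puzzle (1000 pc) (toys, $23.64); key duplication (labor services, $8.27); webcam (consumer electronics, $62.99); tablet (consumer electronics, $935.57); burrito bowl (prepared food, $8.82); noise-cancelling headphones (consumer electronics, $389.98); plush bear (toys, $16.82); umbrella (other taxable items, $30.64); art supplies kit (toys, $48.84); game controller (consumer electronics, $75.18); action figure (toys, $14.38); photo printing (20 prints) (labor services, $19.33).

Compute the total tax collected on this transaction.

Jigsaw puzzle (1000 pc) $23.64: toys → 7.75% → $1.83
Key duplication $8.27: labor services → 7.25% → $0.60
Webcam $62.99: consumer electronics → 8.25% → $5.20
Tablet $935.57: consumer electronics → 8.25% + 2.75% surcharge = 11% → $102.91
Burrito bowl $8.82: prepared food → 9.5% → $0.84
Noise-cancelling headphones $389.98: consumer electronics → 8.25% + 2.75% surcharge = 11% → $42.90
Plush bear $16.82: toys → 7.75% → $1.30
Umbrella $30.64: other taxable items → 9% → $2.76
Art supplies kit $48.84: toys → 7.75% → $3.79
Game controller $75.18: consumer electronics → 8.25% → $6.20
Action figure $14.38: toys → 7.75% → $1.11
Photo printing (20 prints) $19.33: labor services → 7.25% → $1.40
Total tax = $1.83 + $0.60 + $5.20 + $102.91 + $0.84 + $42.90 + $1.30 + $2.76 + $3.79 + $6.20 + $1.11 + $1.40 = $170.84

$170.84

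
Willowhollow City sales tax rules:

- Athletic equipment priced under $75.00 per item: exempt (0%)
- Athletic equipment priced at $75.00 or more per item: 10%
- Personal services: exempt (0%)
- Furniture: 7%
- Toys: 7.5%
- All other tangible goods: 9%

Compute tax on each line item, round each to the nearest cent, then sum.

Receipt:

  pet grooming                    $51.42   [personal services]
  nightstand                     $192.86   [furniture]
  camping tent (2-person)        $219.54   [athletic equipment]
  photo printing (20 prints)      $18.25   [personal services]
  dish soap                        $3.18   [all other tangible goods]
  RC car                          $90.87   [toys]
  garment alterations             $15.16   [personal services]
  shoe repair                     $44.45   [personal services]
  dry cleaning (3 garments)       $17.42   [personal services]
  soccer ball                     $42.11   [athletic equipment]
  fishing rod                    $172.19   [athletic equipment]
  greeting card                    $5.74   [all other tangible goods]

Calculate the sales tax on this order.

Pet grooming $51.42: personal services → 0% → $0.00
Nightstand $192.86: furniture → 7% → $13.50
Camping tent (2-person) $219.54: athletic equipment, $75.00 or more → 10% → $21.95
Photo printing (20 prints) $18.25: personal services → 0% → $0.00
Dish soap $3.18: all other tangible goods → 9% → $0.29
RC car $90.87: toys → 7.5% → $6.82
Garment alterations $15.16: personal services → 0% → $0.00
Shoe repair $44.45: personal services → 0% → $0.00
Dry cleaning (3 garments) $17.42: personal services → 0% → $0.00
Soccer ball $42.11: athletic equipment, under $75.00 → 0% → $0.00
Fishing rod $172.19: athletic equipment, $75.00 or more → 10% → $17.22
Greeting card $5.74: all other tangible goods → 9% → $0.52
Total tax = $13.50 + $21.95 + $0.29 + $6.82 + $17.22 + $0.52 = $60.30

$60.30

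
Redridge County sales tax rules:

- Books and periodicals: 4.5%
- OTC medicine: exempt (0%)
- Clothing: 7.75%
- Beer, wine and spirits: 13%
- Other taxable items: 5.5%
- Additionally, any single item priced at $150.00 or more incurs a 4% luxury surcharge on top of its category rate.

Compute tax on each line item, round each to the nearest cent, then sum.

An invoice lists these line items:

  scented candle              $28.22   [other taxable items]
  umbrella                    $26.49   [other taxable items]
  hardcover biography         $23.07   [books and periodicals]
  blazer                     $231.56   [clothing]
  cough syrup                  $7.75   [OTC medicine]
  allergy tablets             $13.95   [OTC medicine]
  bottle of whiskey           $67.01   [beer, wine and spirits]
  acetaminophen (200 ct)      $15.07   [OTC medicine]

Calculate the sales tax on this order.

Scented candle $28.22: other taxable items → 5.5% → $1.55
Umbrella $26.49: other taxable items → 5.5% → $1.46
Hardcover biography $23.07: books and periodicals → 4.5% → $1.04
Blazer $231.56: clothing → 7.75% + 4% surcharge = 11.75% → $27.21
Cough syrup $7.75: OTC medicine → 0% → $0.00
Allergy tablets $13.95: OTC medicine → 0% → $0.00
Bottle of whiskey $67.01: beer, wine and spirits → 13% → $8.71
Acetaminophen (200 ct) $15.07: OTC medicine → 0% → $0.00
Total tax = $1.55 + $1.46 + $1.04 + $27.21 + $8.71 = $39.97

$39.97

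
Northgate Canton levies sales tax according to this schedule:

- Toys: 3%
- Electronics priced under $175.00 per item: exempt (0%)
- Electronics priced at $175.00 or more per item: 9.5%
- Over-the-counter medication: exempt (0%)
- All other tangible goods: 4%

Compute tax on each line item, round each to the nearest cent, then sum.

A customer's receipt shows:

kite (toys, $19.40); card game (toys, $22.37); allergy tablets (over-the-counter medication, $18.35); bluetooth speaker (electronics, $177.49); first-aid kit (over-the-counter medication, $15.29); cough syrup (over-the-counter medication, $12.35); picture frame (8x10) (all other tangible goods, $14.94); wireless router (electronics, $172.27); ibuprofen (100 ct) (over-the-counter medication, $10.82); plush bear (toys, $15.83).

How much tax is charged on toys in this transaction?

Kite $19.40: toys → 3% → $0.58
Card game $22.37: toys → 3% → $0.67
Plush bear $15.83: toys → 3% → $0.47
Tax on toys = $0.58 + $0.67 + $0.47 = $1.72

$1.72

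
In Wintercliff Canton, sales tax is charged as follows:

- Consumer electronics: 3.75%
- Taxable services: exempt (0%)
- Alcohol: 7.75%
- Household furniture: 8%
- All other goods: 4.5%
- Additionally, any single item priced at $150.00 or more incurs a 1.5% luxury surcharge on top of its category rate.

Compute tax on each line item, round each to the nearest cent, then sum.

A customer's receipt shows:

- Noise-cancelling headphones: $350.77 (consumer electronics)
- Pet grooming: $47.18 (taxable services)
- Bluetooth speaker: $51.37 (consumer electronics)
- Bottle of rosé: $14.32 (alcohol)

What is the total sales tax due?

$21.46

Noise-cancelling headphones $350.77: consumer electronics → 3.75% + 1.5% surcharge = 5.25% → $18.42
Pet grooming $47.18: taxable services → 0% → $0.00
Bluetooth speaker $51.37: consumer electronics → 3.75% → $1.93
Bottle of rosé $14.32: alcohol → 7.75% → $1.11
Total tax = $18.42 + $1.93 + $1.11 = $21.46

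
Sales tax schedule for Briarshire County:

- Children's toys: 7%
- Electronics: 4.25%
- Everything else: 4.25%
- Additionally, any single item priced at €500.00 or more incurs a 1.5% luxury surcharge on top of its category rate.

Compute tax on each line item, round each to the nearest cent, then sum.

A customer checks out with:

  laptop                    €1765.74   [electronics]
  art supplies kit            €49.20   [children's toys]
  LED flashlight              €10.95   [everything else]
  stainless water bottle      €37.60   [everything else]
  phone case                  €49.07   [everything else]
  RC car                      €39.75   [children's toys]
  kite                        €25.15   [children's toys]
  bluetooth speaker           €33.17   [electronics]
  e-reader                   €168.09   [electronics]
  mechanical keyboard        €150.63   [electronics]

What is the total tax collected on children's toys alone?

€7.98

Art supplies kit €49.20: children's toys → 7% → €3.44
RC car €39.75: children's toys → 7% → €2.78
Kite €25.15: children's toys → 7% → €1.76
Tax on children's toys = €3.44 + €2.78 + €1.76 = €7.98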